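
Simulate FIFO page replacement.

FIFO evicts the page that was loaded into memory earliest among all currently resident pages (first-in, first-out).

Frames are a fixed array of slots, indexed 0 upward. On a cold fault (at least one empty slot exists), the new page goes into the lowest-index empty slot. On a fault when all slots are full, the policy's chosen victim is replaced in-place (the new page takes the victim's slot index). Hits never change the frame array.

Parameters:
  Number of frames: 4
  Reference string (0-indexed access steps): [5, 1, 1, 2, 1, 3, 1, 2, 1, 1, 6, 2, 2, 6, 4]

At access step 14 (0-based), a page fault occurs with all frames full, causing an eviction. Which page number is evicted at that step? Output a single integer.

Step 0: ref 5 -> FAULT, frames=[5,-,-,-]
Step 1: ref 1 -> FAULT, frames=[5,1,-,-]
Step 2: ref 1 -> HIT, frames=[5,1,-,-]
Step 3: ref 2 -> FAULT, frames=[5,1,2,-]
Step 4: ref 1 -> HIT, frames=[5,1,2,-]
Step 5: ref 3 -> FAULT, frames=[5,1,2,3]
Step 6: ref 1 -> HIT, frames=[5,1,2,3]
Step 7: ref 2 -> HIT, frames=[5,1,2,3]
Step 8: ref 1 -> HIT, frames=[5,1,2,3]
Step 9: ref 1 -> HIT, frames=[5,1,2,3]
Step 10: ref 6 -> FAULT, evict 5, frames=[6,1,2,3]
Step 11: ref 2 -> HIT, frames=[6,1,2,3]
Step 12: ref 2 -> HIT, frames=[6,1,2,3]
Step 13: ref 6 -> HIT, frames=[6,1,2,3]
Step 14: ref 4 -> FAULT, evict 1, frames=[6,4,2,3]
At step 14: evicted page 1

Answer: 1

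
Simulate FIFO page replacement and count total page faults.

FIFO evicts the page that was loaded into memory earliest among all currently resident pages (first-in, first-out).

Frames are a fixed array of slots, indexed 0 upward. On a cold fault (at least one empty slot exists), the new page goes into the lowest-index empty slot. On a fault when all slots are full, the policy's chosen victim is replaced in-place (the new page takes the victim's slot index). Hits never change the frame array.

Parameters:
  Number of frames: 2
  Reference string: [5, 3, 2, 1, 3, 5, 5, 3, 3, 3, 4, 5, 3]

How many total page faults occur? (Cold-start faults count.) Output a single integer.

Step 0: ref 5 → FAULT, frames=[5,-]
Step 1: ref 3 → FAULT, frames=[5,3]
Step 2: ref 2 → FAULT (evict 5), frames=[2,3]
Step 3: ref 1 → FAULT (evict 3), frames=[2,1]
Step 4: ref 3 → FAULT (evict 2), frames=[3,1]
Step 5: ref 5 → FAULT (evict 1), frames=[3,5]
Step 6: ref 5 → HIT, frames=[3,5]
Step 7: ref 3 → HIT, frames=[3,5]
Step 8: ref 3 → HIT, frames=[3,5]
Step 9: ref 3 → HIT, frames=[3,5]
Step 10: ref 4 → FAULT (evict 3), frames=[4,5]
Step 11: ref 5 → HIT, frames=[4,5]
Step 12: ref 3 → FAULT (evict 5), frames=[4,3]
Total faults: 8

Answer: 8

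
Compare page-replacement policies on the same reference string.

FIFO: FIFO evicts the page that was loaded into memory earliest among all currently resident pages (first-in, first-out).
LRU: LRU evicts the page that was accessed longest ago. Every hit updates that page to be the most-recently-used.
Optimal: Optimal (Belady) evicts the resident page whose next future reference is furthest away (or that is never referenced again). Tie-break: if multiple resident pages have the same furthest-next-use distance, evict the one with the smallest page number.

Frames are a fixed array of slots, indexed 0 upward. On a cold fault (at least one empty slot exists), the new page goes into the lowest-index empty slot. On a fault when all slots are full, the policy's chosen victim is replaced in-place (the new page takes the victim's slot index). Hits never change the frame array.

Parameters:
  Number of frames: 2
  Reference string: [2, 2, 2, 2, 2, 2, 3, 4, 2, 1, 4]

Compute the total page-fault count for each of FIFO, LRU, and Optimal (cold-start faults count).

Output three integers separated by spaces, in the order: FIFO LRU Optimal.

--- FIFO ---
  step 0: ref 2 -> FAULT, frames=[2,-] (faults so far: 1)
  step 1: ref 2 -> HIT, frames=[2,-] (faults so far: 1)
  step 2: ref 2 -> HIT, frames=[2,-] (faults so far: 1)
  step 3: ref 2 -> HIT, frames=[2,-] (faults so far: 1)
  step 4: ref 2 -> HIT, frames=[2,-] (faults so far: 1)
  step 5: ref 2 -> HIT, frames=[2,-] (faults so far: 1)
  step 6: ref 3 -> FAULT, frames=[2,3] (faults so far: 2)
  step 7: ref 4 -> FAULT, evict 2, frames=[4,3] (faults so far: 3)
  step 8: ref 2 -> FAULT, evict 3, frames=[4,2] (faults so far: 4)
  step 9: ref 1 -> FAULT, evict 4, frames=[1,2] (faults so far: 5)
  step 10: ref 4 -> FAULT, evict 2, frames=[1,4] (faults so far: 6)
  FIFO total faults: 6
--- LRU ---
  step 0: ref 2 -> FAULT, frames=[2,-] (faults so far: 1)
  step 1: ref 2 -> HIT, frames=[2,-] (faults so far: 1)
  step 2: ref 2 -> HIT, frames=[2,-] (faults so far: 1)
  step 3: ref 2 -> HIT, frames=[2,-] (faults so far: 1)
  step 4: ref 2 -> HIT, frames=[2,-] (faults so far: 1)
  step 5: ref 2 -> HIT, frames=[2,-] (faults so far: 1)
  step 6: ref 3 -> FAULT, frames=[2,3] (faults so far: 2)
  step 7: ref 4 -> FAULT, evict 2, frames=[4,3] (faults so far: 3)
  step 8: ref 2 -> FAULT, evict 3, frames=[4,2] (faults so far: 4)
  step 9: ref 1 -> FAULT, evict 4, frames=[1,2] (faults so far: 5)
  step 10: ref 4 -> FAULT, evict 2, frames=[1,4] (faults so far: 6)
  LRU total faults: 6
--- Optimal ---
  step 0: ref 2 -> FAULT, frames=[2,-] (faults so far: 1)
  step 1: ref 2 -> HIT, frames=[2,-] (faults so far: 1)
  step 2: ref 2 -> HIT, frames=[2,-] (faults so far: 1)
  step 3: ref 2 -> HIT, frames=[2,-] (faults so far: 1)
  step 4: ref 2 -> HIT, frames=[2,-] (faults so far: 1)
  step 5: ref 2 -> HIT, frames=[2,-] (faults so far: 1)
  step 6: ref 3 -> FAULT, frames=[2,3] (faults so far: 2)
  step 7: ref 4 -> FAULT, evict 3, frames=[2,4] (faults so far: 3)
  step 8: ref 2 -> HIT, frames=[2,4] (faults so far: 3)
  step 9: ref 1 -> FAULT, evict 2, frames=[1,4] (faults so far: 4)
  step 10: ref 4 -> HIT, frames=[1,4] (faults so far: 4)
  Optimal total faults: 4

Answer: 6 6 4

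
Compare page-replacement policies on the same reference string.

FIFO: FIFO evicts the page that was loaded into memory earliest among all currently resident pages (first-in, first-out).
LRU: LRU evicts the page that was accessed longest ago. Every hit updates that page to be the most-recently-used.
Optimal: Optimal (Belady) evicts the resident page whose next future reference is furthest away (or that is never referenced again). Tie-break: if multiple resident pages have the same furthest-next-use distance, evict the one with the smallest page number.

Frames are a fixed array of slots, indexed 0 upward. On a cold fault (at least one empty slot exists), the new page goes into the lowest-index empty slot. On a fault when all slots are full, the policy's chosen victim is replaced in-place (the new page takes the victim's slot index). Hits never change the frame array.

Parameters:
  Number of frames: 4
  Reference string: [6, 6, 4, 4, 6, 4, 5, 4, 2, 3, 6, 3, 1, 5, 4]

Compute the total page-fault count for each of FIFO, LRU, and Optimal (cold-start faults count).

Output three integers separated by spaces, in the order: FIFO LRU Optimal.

--- FIFO ---
  step 0: ref 6 -> FAULT, frames=[6,-,-,-] (faults so far: 1)
  step 1: ref 6 -> HIT, frames=[6,-,-,-] (faults so far: 1)
  step 2: ref 4 -> FAULT, frames=[6,4,-,-] (faults so far: 2)
  step 3: ref 4 -> HIT, frames=[6,4,-,-] (faults so far: 2)
  step 4: ref 6 -> HIT, frames=[6,4,-,-] (faults so far: 2)
  step 5: ref 4 -> HIT, frames=[6,4,-,-] (faults so far: 2)
  step 6: ref 5 -> FAULT, frames=[6,4,5,-] (faults so far: 3)
  step 7: ref 4 -> HIT, frames=[6,4,5,-] (faults so far: 3)
  step 8: ref 2 -> FAULT, frames=[6,4,5,2] (faults so far: 4)
  step 9: ref 3 -> FAULT, evict 6, frames=[3,4,5,2] (faults so far: 5)
  step 10: ref 6 -> FAULT, evict 4, frames=[3,6,5,2] (faults so far: 6)
  step 11: ref 3 -> HIT, frames=[3,6,5,2] (faults so far: 6)
  step 12: ref 1 -> FAULT, evict 5, frames=[3,6,1,2] (faults so far: 7)
  step 13: ref 5 -> FAULT, evict 2, frames=[3,6,1,5] (faults so far: 8)
  step 14: ref 4 -> FAULT, evict 3, frames=[4,6,1,5] (faults so far: 9)
  FIFO total faults: 9
--- LRU ---
  step 0: ref 6 -> FAULT, frames=[6,-,-,-] (faults so far: 1)
  step 1: ref 6 -> HIT, frames=[6,-,-,-] (faults so far: 1)
  step 2: ref 4 -> FAULT, frames=[6,4,-,-] (faults so far: 2)
  step 3: ref 4 -> HIT, frames=[6,4,-,-] (faults so far: 2)
  step 4: ref 6 -> HIT, frames=[6,4,-,-] (faults so far: 2)
  step 5: ref 4 -> HIT, frames=[6,4,-,-] (faults so far: 2)
  step 6: ref 5 -> FAULT, frames=[6,4,5,-] (faults so far: 3)
  step 7: ref 4 -> HIT, frames=[6,4,5,-] (faults so far: 3)
  step 8: ref 2 -> FAULT, frames=[6,4,5,2] (faults so far: 4)
  step 9: ref 3 -> FAULT, evict 6, frames=[3,4,5,2] (faults so far: 5)
  step 10: ref 6 -> FAULT, evict 5, frames=[3,4,6,2] (faults so far: 6)
  step 11: ref 3 -> HIT, frames=[3,4,6,2] (faults so far: 6)
  step 12: ref 1 -> FAULT, evict 4, frames=[3,1,6,2] (faults so far: 7)
  step 13: ref 5 -> FAULT, evict 2, frames=[3,1,6,5] (faults so far: 8)
  step 14: ref 4 -> FAULT, evict 6, frames=[3,1,4,5] (faults so far: 9)
  LRU total faults: 9
--- Optimal ---
  step 0: ref 6 -> FAULT, frames=[6,-,-,-] (faults so far: 1)
  step 1: ref 6 -> HIT, frames=[6,-,-,-] (faults so far: 1)
  step 2: ref 4 -> FAULT, frames=[6,4,-,-] (faults so far: 2)
  step 3: ref 4 -> HIT, frames=[6,4,-,-] (faults so far: 2)
  step 4: ref 6 -> HIT, frames=[6,4,-,-] (faults so far: 2)
  step 5: ref 4 -> HIT, frames=[6,4,-,-] (faults so far: 2)
  step 6: ref 5 -> FAULT, frames=[6,4,5,-] (faults so far: 3)
  step 7: ref 4 -> HIT, frames=[6,4,5,-] (faults so far: 3)
  step 8: ref 2 -> FAULT, frames=[6,4,5,2] (faults so far: 4)
  step 9: ref 3 -> FAULT, evict 2, frames=[6,4,5,3] (faults so far: 5)
  step 10: ref 6 -> HIT, frames=[6,4,5,3] (faults so far: 5)
  step 11: ref 3 -> HIT, frames=[6,4,5,3] (faults so far: 5)
  step 12: ref 1 -> FAULT, evict 3, frames=[6,4,5,1] (faults so far: 6)
  step 13: ref 5 -> HIT, frames=[6,4,5,1] (faults so far: 6)
  step 14: ref 4 -> HIT, frames=[6,4,5,1] (faults so far: 6)
  Optimal total faults: 6

Answer: 9 9 6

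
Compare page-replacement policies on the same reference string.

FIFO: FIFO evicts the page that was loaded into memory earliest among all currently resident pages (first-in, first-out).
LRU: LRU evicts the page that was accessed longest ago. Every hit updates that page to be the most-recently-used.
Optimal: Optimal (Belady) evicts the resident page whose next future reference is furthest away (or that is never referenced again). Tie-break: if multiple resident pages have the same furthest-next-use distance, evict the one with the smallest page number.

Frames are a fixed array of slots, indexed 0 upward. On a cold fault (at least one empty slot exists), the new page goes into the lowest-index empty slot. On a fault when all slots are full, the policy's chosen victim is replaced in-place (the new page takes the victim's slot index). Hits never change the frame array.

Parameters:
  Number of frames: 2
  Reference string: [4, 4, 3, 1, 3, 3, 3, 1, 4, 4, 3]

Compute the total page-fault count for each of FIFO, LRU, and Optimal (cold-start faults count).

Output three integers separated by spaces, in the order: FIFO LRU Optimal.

Answer: 5 5 4

Derivation:
--- FIFO ---
  step 0: ref 4 -> FAULT, frames=[4,-] (faults so far: 1)
  step 1: ref 4 -> HIT, frames=[4,-] (faults so far: 1)
  step 2: ref 3 -> FAULT, frames=[4,3] (faults so far: 2)
  step 3: ref 1 -> FAULT, evict 4, frames=[1,3] (faults so far: 3)
  step 4: ref 3 -> HIT, frames=[1,3] (faults so far: 3)
  step 5: ref 3 -> HIT, frames=[1,3] (faults so far: 3)
  step 6: ref 3 -> HIT, frames=[1,3] (faults so far: 3)
  step 7: ref 1 -> HIT, frames=[1,3] (faults so far: 3)
  step 8: ref 4 -> FAULT, evict 3, frames=[1,4] (faults so far: 4)
  step 9: ref 4 -> HIT, frames=[1,4] (faults so far: 4)
  step 10: ref 3 -> FAULT, evict 1, frames=[3,4] (faults so far: 5)
  FIFO total faults: 5
--- LRU ---
  step 0: ref 4 -> FAULT, frames=[4,-] (faults so far: 1)
  step 1: ref 4 -> HIT, frames=[4,-] (faults so far: 1)
  step 2: ref 3 -> FAULT, frames=[4,3] (faults so far: 2)
  step 3: ref 1 -> FAULT, evict 4, frames=[1,3] (faults so far: 3)
  step 4: ref 3 -> HIT, frames=[1,3] (faults so far: 3)
  step 5: ref 3 -> HIT, frames=[1,3] (faults so far: 3)
  step 6: ref 3 -> HIT, frames=[1,3] (faults so far: 3)
  step 7: ref 1 -> HIT, frames=[1,3] (faults so far: 3)
  step 8: ref 4 -> FAULT, evict 3, frames=[1,4] (faults so far: 4)
  step 9: ref 4 -> HIT, frames=[1,4] (faults so far: 4)
  step 10: ref 3 -> FAULT, evict 1, frames=[3,4] (faults so far: 5)
  LRU total faults: 5
--- Optimal ---
  step 0: ref 4 -> FAULT, frames=[4,-] (faults so far: 1)
  step 1: ref 4 -> HIT, frames=[4,-] (faults so far: 1)
  step 2: ref 3 -> FAULT, frames=[4,3] (faults so far: 2)
  step 3: ref 1 -> FAULT, evict 4, frames=[1,3] (faults so far: 3)
  step 4: ref 3 -> HIT, frames=[1,3] (faults so far: 3)
  step 5: ref 3 -> HIT, frames=[1,3] (faults so far: 3)
  step 6: ref 3 -> HIT, frames=[1,3] (faults so far: 3)
  step 7: ref 1 -> HIT, frames=[1,3] (faults so far: 3)
  step 8: ref 4 -> FAULT, evict 1, frames=[4,3] (faults so far: 4)
  step 9: ref 4 -> HIT, frames=[4,3] (faults so far: 4)
  step 10: ref 3 -> HIT, frames=[4,3] (faults so far: 4)
  Optimal total faults: 4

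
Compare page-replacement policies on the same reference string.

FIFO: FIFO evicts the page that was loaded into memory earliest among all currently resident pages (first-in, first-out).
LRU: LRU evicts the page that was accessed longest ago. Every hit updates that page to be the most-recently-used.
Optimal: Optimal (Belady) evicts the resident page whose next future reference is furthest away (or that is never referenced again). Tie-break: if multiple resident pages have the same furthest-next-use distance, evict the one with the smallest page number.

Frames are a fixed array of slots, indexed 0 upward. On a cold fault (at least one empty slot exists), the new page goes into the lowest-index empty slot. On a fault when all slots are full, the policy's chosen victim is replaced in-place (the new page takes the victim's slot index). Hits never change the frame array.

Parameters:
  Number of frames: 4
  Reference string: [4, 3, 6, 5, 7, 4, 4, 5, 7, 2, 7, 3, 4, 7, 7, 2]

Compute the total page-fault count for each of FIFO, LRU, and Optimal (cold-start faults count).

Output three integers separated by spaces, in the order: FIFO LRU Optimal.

--- FIFO ---
  step 0: ref 4 -> FAULT, frames=[4,-,-,-] (faults so far: 1)
  step 1: ref 3 -> FAULT, frames=[4,3,-,-] (faults so far: 2)
  step 2: ref 6 -> FAULT, frames=[4,3,6,-] (faults so far: 3)
  step 3: ref 5 -> FAULT, frames=[4,3,6,5] (faults so far: 4)
  step 4: ref 7 -> FAULT, evict 4, frames=[7,3,6,5] (faults so far: 5)
  step 5: ref 4 -> FAULT, evict 3, frames=[7,4,6,5] (faults so far: 6)
  step 6: ref 4 -> HIT, frames=[7,4,6,5] (faults so far: 6)
  step 7: ref 5 -> HIT, frames=[7,4,6,5] (faults so far: 6)
  step 8: ref 7 -> HIT, frames=[7,4,6,5] (faults so far: 6)
  step 9: ref 2 -> FAULT, evict 6, frames=[7,4,2,5] (faults so far: 7)
  step 10: ref 7 -> HIT, frames=[7,4,2,5] (faults so far: 7)
  step 11: ref 3 -> FAULT, evict 5, frames=[7,4,2,3] (faults so far: 8)
  step 12: ref 4 -> HIT, frames=[7,4,2,3] (faults so far: 8)
  step 13: ref 7 -> HIT, frames=[7,4,2,3] (faults so far: 8)
  step 14: ref 7 -> HIT, frames=[7,4,2,3] (faults so far: 8)
  step 15: ref 2 -> HIT, frames=[7,4,2,3] (faults so far: 8)
  FIFO total faults: 8
--- LRU ---
  step 0: ref 4 -> FAULT, frames=[4,-,-,-] (faults so far: 1)
  step 1: ref 3 -> FAULT, frames=[4,3,-,-] (faults so far: 2)
  step 2: ref 6 -> FAULT, frames=[4,3,6,-] (faults so far: 3)
  step 3: ref 5 -> FAULT, frames=[4,3,6,5] (faults so far: 4)
  step 4: ref 7 -> FAULT, evict 4, frames=[7,3,6,5] (faults so far: 5)
  step 5: ref 4 -> FAULT, evict 3, frames=[7,4,6,5] (faults so far: 6)
  step 6: ref 4 -> HIT, frames=[7,4,6,5] (faults so far: 6)
  step 7: ref 5 -> HIT, frames=[7,4,6,5] (faults so far: 6)
  step 8: ref 7 -> HIT, frames=[7,4,6,5] (faults so far: 6)
  step 9: ref 2 -> FAULT, evict 6, frames=[7,4,2,5] (faults so far: 7)
  step 10: ref 7 -> HIT, frames=[7,4,2,5] (faults so far: 7)
  step 11: ref 3 -> FAULT, evict 4, frames=[7,3,2,5] (faults so far: 8)
  step 12: ref 4 -> FAULT, evict 5, frames=[7,3,2,4] (faults so far: 9)
  step 13: ref 7 -> HIT, frames=[7,3,2,4] (faults so far: 9)
  step 14: ref 7 -> HIT, frames=[7,3,2,4] (faults so far: 9)
  step 15: ref 2 -> HIT, frames=[7,3,2,4] (faults so far: 9)
  LRU total faults: 9
--- Optimal ---
  step 0: ref 4 -> FAULT, frames=[4,-,-,-] (faults so far: 1)
  step 1: ref 3 -> FAULT, frames=[4,3,-,-] (faults so far: 2)
  step 2: ref 6 -> FAULT, frames=[4,3,6,-] (faults so far: 3)
  step 3: ref 5 -> FAULT, frames=[4,3,6,5] (faults so far: 4)
  step 4: ref 7 -> FAULT, evict 6, frames=[4,3,7,5] (faults so far: 5)
  step 5: ref 4 -> HIT, frames=[4,3,7,5] (faults so far: 5)
  step 6: ref 4 -> HIT, frames=[4,3,7,5] (faults so far: 5)
  step 7: ref 5 -> HIT, frames=[4,3,7,5] (faults so far: 5)
  step 8: ref 7 -> HIT, frames=[4,3,7,5] (faults so far: 5)
  step 9: ref 2 -> FAULT, evict 5, frames=[4,3,7,2] (faults so far: 6)
  step 10: ref 7 -> HIT, frames=[4,3,7,2] (faults so far: 6)
  step 11: ref 3 -> HIT, frames=[4,3,7,2] (faults so far: 6)
  step 12: ref 4 -> HIT, frames=[4,3,7,2] (faults so far: 6)
  step 13: ref 7 -> HIT, frames=[4,3,7,2] (faults so far: 6)
  step 14: ref 7 -> HIT, frames=[4,3,7,2] (faults so far: 6)
  step 15: ref 2 -> HIT, frames=[4,3,7,2] (faults so far: 6)
  Optimal total faults: 6

Answer: 8 9 6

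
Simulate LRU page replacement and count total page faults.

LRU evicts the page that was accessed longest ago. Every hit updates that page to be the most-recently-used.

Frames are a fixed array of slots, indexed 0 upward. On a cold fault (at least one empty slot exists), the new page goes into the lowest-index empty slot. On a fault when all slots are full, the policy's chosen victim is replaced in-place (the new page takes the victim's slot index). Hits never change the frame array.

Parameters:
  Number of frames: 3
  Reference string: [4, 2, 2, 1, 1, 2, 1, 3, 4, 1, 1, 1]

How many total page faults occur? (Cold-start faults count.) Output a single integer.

Answer: 5

Derivation:
Step 0: ref 4 → FAULT, frames=[4,-,-]
Step 1: ref 2 → FAULT, frames=[4,2,-]
Step 2: ref 2 → HIT, frames=[4,2,-]
Step 3: ref 1 → FAULT, frames=[4,2,1]
Step 4: ref 1 → HIT, frames=[4,2,1]
Step 5: ref 2 → HIT, frames=[4,2,1]
Step 6: ref 1 → HIT, frames=[4,2,1]
Step 7: ref 3 → FAULT (evict 4), frames=[3,2,1]
Step 8: ref 4 → FAULT (evict 2), frames=[3,4,1]
Step 9: ref 1 → HIT, frames=[3,4,1]
Step 10: ref 1 → HIT, frames=[3,4,1]
Step 11: ref 1 → HIT, frames=[3,4,1]
Total faults: 5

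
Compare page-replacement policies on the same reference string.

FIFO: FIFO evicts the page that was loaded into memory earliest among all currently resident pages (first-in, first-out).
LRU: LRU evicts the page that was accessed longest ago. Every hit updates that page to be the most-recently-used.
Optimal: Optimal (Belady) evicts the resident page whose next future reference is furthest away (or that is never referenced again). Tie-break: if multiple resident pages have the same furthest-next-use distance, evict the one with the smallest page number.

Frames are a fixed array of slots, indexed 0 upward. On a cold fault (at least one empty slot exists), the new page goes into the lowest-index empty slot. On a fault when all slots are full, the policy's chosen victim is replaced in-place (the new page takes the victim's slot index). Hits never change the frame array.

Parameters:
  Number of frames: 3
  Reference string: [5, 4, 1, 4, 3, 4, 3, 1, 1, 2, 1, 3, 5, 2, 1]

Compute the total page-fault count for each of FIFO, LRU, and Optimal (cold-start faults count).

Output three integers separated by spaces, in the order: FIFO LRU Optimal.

--- FIFO ---
  step 0: ref 5 -> FAULT, frames=[5,-,-] (faults so far: 1)
  step 1: ref 4 -> FAULT, frames=[5,4,-] (faults so far: 2)
  step 2: ref 1 -> FAULT, frames=[5,4,1] (faults so far: 3)
  step 3: ref 4 -> HIT, frames=[5,4,1] (faults so far: 3)
  step 4: ref 3 -> FAULT, evict 5, frames=[3,4,1] (faults so far: 4)
  step 5: ref 4 -> HIT, frames=[3,4,1] (faults so far: 4)
  step 6: ref 3 -> HIT, frames=[3,4,1] (faults so far: 4)
  step 7: ref 1 -> HIT, frames=[3,4,1] (faults so far: 4)
  step 8: ref 1 -> HIT, frames=[3,4,1] (faults so far: 4)
  step 9: ref 2 -> FAULT, evict 4, frames=[3,2,1] (faults so far: 5)
  step 10: ref 1 -> HIT, frames=[3,2,1] (faults so far: 5)
  step 11: ref 3 -> HIT, frames=[3,2,1] (faults so far: 5)
  step 12: ref 5 -> FAULT, evict 1, frames=[3,2,5] (faults so far: 6)
  step 13: ref 2 -> HIT, frames=[3,2,5] (faults so far: 6)
  step 14: ref 1 -> FAULT, evict 3, frames=[1,2,5] (faults so far: 7)
  FIFO total faults: 7
--- LRU ---
  step 0: ref 5 -> FAULT, frames=[5,-,-] (faults so far: 1)
  step 1: ref 4 -> FAULT, frames=[5,4,-] (faults so far: 2)
  step 2: ref 1 -> FAULT, frames=[5,4,1] (faults so far: 3)
  step 3: ref 4 -> HIT, frames=[5,4,1] (faults so far: 3)
  step 4: ref 3 -> FAULT, evict 5, frames=[3,4,1] (faults so far: 4)
  step 5: ref 4 -> HIT, frames=[3,4,1] (faults so far: 4)
  step 6: ref 3 -> HIT, frames=[3,4,1] (faults so far: 4)
  step 7: ref 1 -> HIT, frames=[3,4,1] (faults so far: 4)
  step 8: ref 1 -> HIT, frames=[3,4,1] (faults so far: 4)
  step 9: ref 2 -> FAULT, evict 4, frames=[3,2,1] (faults so far: 5)
  step 10: ref 1 -> HIT, frames=[3,2,1] (faults so far: 5)
  step 11: ref 3 -> HIT, frames=[3,2,1] (faults so far: 5)
  step 12: ref 5 -> FAULT, evict 2, frames=[3,5,1] (faults so far: 6)
  step 13: ref 2 -> FAULT, evict 1, frames=[3,5,2] (faults so far: 7)
  step 14: ref 1 -> FAULT, evict 3, frames=[1,5,2] (faults so far: 8)
  LRU total faults: 8
--- Optimal ---
  step 0: ref 5 -> FAULT, frames=[5,-,-] (faults so far: 1)
  step 1: ref 4 -> FAULT, frames=[5,4,-] (faults so far: 2)
  step 2: ref 1 -> FAULT, frames=[5,4,1] (faults so far: 3)
  step 3: ref 4 -> HIT, frames=[5,4,1] (faults so far: 3)
  step 4: ref 3 -> FAULT, evict 5, frames=[3,4,1] (faults so far: 4)
  step 5: ref 4 -> HIT, frames=[3,4,1] (faults so far: 4)
  step 6: ref 3 -> HIT, frames=[3,4,1] (faults so far: 4)
  step 7: ref 1 -> HIT, frames=[3,4,1] (faults so far: 4)
  step 8: ref 1 -> HIT, frames=[3,4,1] (faults so far: 4)
  step 9: ref 2 -> FAULT, evict 4, frames=[3,2,1] (faults so far: 5)
  step 10: ref 1 -> HIT, frames=[3,2,1] (faults so far: 5)
  step 11: ref 3 -> HIT, frames=[3,2,1] (faults so far: 5)
  step 12: ref 5 -> FAULT, evict 3, frames=[5,2,1] (faults so far: 6)
  step 13: ref 2 -> HIT, frames=[5,2,1] (faults so far: 6)
  step 14: ref 1 -> HIT, frames=[5,2,1] (faults so far: 6)
  Optimal total faults: 6

Answer: 7 8 6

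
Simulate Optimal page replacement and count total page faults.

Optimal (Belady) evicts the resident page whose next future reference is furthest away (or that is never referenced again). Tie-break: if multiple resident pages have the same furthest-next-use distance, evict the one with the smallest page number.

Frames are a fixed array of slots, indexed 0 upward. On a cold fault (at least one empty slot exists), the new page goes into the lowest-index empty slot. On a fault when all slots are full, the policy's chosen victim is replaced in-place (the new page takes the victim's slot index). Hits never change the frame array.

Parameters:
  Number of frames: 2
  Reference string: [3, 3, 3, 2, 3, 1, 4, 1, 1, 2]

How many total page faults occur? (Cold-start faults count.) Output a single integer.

Step 0: ref 3 → FAULT, frames=[3,-]
Step 1: ref 3 → HIT, frames=[3,-]
Step 2: ref 3 → HIT, frames=[3,-]
Step 3: ref 2 → FAULT, frames=[3,2]
Step 4: ref 3 → HIT, frames=[3,2]
Step 5: ref 1 → FAULT (evict 3), frames=[1,2]
Step 6: ref 4 → FAULT (evict 2), frames=[1,4]
Step 7: ref 1 → HIT, frames=[1,4]
Step 8: ref 1 → HIT, frames=[1,4]
Step 9: ref 2 → FAULT (evict 1), frames=[2,4]
Total faults: 5

Answer: 5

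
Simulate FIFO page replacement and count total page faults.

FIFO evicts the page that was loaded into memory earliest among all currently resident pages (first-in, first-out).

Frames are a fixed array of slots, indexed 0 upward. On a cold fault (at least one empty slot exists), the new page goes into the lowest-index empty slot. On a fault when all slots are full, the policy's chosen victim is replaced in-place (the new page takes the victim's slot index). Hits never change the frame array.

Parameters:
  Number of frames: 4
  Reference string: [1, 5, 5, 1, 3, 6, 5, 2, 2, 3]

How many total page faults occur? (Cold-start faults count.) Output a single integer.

Step 0: ref 1 → FAULT, frames=[1,-,-,-]
Step 1: ref 5 → FAULT, frames=[1,5,-,-]
Step 2: ref 5 → HIT, frames=[1,5,-,-]
Step 3: ref 1 → HIT, frames=[1,5,-,-]
Step 4: ref 3 → FAULT, frames=[1,5,3,-]
Step 5: ref 6 → FAULT, frames=[1,5,3,6]
Step 6: ref 5 → HIT, frames=[1,5,3,6]
Step 7: ref 2 → FAULT (evict 1), frames=[2,5,3,6]
Step 8: ref 2 → HIT, frames=[2,5,3,6]
Step 9: ref 3 → HIT, frames=[2,5,3,6]
Total faults: 5

Answer: 5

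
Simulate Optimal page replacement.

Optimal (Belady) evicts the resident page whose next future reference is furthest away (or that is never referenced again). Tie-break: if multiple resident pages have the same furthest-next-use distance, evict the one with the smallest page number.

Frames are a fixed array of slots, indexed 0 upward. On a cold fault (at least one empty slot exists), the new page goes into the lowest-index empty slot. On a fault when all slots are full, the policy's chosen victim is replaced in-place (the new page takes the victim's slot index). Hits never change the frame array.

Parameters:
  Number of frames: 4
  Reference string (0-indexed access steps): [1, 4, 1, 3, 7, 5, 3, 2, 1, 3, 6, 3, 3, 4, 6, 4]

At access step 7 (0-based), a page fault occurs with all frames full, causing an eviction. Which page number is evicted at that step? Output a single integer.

Step 0: ref 1 -> FAULT, frames=[1,-,-,-]
Step 1: ref 4 -> FAULT, frames=[1,4,-,-]
Step 2: ref 1 -> HIT, frames=[1,4,-,-]
Step 3: ref 3 -> FAULT, frames=[1,4,3,-]
Step 4: ref 7 -> FAULT, frames=[1,4,3,7]
Step 5: ref 5 -> FAULT, evict 7, frames=[1,4,3,5]
Step 6: ref 3 -> HIT, frames=[1,4,3,5]
Step 7: ref 2 -> FAULT, evict 5, frames=[1,4,3,2]
At step 7: evicted page 5

Answer: 5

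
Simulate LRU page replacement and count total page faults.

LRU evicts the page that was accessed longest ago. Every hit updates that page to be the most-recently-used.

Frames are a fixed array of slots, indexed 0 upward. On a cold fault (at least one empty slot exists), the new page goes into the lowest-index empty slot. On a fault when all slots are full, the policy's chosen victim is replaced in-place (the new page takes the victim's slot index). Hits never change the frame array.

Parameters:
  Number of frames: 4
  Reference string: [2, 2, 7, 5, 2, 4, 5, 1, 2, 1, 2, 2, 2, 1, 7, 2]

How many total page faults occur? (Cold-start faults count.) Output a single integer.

Answer: 6

Derivation:
Step 0: ref 2 → FAULT, frames=[2,-,-,-]
Step 1: ref 2 → HIT, frames=[2,-,-,-]
Step 2: ref 7 → FAULT, frames=[2,7,-,-]
Step 3: ref 5 → FAULT, frames=[2,7,5,-]
Step 4: ref 2 → HIT, frames=[2,7,5,-]
Step 5: ref 4 → FAULT, frames=[2,7,5,4]
Step 6: ref 5 → HIT, frames=[2,7,5,4]
Step 7: ref 1 → FAULT (evict 7), frames=[2,1,5,4]
Step 8: ref 2 → HIT, frames=[2,1,5,4]
Step 9: ref 1 → HIT, frames=[2,1,5,4]
Step 10: ref 2 → HIT, frames=[2,1,5,4]
Step 11: ref 2 → HIT, frames=[2,1,5,4]
Step 12: ref 2 → HIT, frames=[2,1,5,4]
Step 13: ref 1 → HIT, frames=[2,1,5,4]
Step 14: ref 7 → FAULT (evict 4), frames=[2,1,5,7]
Step 15: ref 2 → HIT, frames=[2,1,5,7]
Total faults: 6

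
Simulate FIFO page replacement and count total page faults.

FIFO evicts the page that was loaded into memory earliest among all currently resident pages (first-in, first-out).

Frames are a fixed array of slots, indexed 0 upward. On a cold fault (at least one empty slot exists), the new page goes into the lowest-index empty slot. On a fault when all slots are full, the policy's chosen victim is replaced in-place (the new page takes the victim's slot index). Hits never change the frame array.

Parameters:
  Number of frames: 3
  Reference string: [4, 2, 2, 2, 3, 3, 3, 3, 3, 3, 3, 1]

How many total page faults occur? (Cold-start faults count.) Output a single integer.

Step 0: ref 4 → FAULT, frames=[4,-,-]
Step 1: ref 2 → FAULT, frames=[4,2,-]
Step 2: ref 2 → HIT, frames=[4,2,-]
Step 3: ref 2 → HIT, frames=[4,2,-]
Step 4: ref 3 → FAULT, frames=[4,2,3]
Step 5: ref 3 → HIT, frames=[4,2,3]
Step 6: ref 3 → HIT, frames=[4,2,3]
Step 7: ref 3 → HIT, frames=[4,2,3]
Step 8: ref 3 → HIT, frames=[4,2,3]
Step 9: ref 3 → HIT, frames=[4,2,3]
Step 10: ref 3 → HIT, frames=[4,2,3]
Step 11: ref 1 → FAULT (evict 4), frames=[1,2,3]
Total faults: 4

Answer: 4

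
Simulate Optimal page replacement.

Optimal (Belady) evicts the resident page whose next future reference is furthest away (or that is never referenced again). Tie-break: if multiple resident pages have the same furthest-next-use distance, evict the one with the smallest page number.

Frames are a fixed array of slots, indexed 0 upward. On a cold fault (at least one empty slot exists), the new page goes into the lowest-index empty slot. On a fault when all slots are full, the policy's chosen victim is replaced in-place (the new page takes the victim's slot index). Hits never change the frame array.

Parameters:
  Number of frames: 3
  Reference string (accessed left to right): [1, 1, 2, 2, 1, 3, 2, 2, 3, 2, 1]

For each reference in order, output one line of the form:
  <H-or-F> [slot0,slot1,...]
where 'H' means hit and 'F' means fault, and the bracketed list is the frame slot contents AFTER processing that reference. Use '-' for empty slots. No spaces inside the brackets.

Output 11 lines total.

F [1,-,-]
H [1,-,-]
F [1,2,-]
H [1,2,-]
H [1,2,-]
F [1,2,3]
H [1,2,3]
H [1,2,3]
H [1,2,3]
H [1,2,3]
H [1,2,3]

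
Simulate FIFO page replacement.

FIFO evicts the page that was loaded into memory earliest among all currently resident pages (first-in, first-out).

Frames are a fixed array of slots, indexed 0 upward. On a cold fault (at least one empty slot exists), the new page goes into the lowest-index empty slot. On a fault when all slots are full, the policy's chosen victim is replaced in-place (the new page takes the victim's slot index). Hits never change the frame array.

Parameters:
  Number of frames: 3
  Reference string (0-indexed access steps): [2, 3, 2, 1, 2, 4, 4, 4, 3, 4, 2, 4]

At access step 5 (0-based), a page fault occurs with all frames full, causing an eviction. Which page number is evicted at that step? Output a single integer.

Step 0: ref 2 -> FAULT, frames=[2,-,-]
Step 1: ref 3 -> FAULT, frames=[2,3,-]
Step 2: ref 2 -> HIT, frames=[2,3,-]
Step 3: ref 1 -> FAULT, frames=[2,3,1]
Step 4: ref 2 -> HIT, frames=[2,3,1]
Step 5: ref 4 -> FAULT, evict 2, frames=[4,3,1]
At step 5: evicted page 2

Answer: 2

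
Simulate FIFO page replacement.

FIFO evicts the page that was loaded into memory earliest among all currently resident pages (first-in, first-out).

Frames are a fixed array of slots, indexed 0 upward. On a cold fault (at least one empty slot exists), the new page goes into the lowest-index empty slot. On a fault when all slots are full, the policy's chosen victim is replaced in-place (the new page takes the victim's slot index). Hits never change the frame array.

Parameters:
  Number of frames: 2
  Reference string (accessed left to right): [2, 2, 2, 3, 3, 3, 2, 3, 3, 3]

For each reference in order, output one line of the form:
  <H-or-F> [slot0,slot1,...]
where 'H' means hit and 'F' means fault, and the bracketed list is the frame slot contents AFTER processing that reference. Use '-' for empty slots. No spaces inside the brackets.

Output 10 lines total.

F [2,-]
H [2,-]
H [2,-]
F [2,3]
H [2,3]
H [2,3]
H [2,3]
H [2,3]
H [2,3]
H [2,3]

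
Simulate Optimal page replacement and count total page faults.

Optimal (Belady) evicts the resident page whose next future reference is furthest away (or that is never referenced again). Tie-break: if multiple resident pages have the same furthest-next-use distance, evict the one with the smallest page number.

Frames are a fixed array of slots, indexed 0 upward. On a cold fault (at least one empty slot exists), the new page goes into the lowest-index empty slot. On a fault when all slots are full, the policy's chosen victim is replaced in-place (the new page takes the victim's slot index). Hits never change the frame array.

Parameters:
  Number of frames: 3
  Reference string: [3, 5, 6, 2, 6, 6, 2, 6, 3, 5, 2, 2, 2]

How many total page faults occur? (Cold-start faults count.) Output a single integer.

Answer: 5

Derivation:
Step 0: ref 3 → FAULT, frames=[3,-,-]
Step 1: ref 5 → FAULT, frames=[3,5,-]
Step 2: ref 6 → FAULT, frames=[3,5,6]
Step 3: ref 2 → FAULT (evict 5), frames=[3,2,6]
Step 4: ref 6 → HIT, frames=[3,2,6]
Step 5: ref 6 → HIT, frames=[3,2,6]
Step 6: ref 2 → HIT, frames=[3,2,6]
Step 7: ref 6 → HIT, frames=[3,2,6]
Step 8: ref 3 → HIT, frames=[3,2,6]
Step 9: ref 5 → FAULT (evict 3), frames=[5,2,6]
Step 10: ref 2 → HIT, frames=[5,2,6]
Step 11: ref 2 → HIT, frames=[5,2,6]
Step 12: ref 2 → HIT, frames=[5,2,6]
Total faults: 5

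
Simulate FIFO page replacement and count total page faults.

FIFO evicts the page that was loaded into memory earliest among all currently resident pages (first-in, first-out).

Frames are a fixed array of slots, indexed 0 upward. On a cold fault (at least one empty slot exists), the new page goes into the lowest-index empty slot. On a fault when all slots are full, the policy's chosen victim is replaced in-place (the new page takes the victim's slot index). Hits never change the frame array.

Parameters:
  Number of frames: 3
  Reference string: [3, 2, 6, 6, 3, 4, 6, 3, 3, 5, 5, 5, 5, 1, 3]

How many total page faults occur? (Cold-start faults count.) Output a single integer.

Answer: 7

Derivation:
Step 0: ref 3 → FAULT, frames=[3,-,-]
Step 1: ref 2 → FAULT, frames=[3,2,-]
Step 2: ref 6 → FAULT, frames=[3,2,6]
Step 3: ref 6 → HIT, frames=[3,2,6]
Step 4: ref 3 → HIT, frames=[3,2,6]
Step 5: ref 4 → FAULT (evict 3), frames=[4,2,6]
Step 6: ref 6 → HIT, frames=[4,2,6]
Step 7: ref 3 → FAULT (evict 2), frames=[4,3,6]
Step 8: ref 3 → HIT, frames=[4,3,6]
Step 9: ref 5 → FAULT (evict 6), frames=[4,3,5]
Step 10: ref 5 → HIT, frames=[4,3,5]
Step 11: ref 5 → HIT, frames=[4,3,5]
Step 12: ref 5 → HIT, frames=[4,3,5]
Step 13: ref 1 → FAULT (evict 4), frames=[1,3,5]
Step 14: ref 3 → HIT, frames=[1,3,5]
Total faults: 7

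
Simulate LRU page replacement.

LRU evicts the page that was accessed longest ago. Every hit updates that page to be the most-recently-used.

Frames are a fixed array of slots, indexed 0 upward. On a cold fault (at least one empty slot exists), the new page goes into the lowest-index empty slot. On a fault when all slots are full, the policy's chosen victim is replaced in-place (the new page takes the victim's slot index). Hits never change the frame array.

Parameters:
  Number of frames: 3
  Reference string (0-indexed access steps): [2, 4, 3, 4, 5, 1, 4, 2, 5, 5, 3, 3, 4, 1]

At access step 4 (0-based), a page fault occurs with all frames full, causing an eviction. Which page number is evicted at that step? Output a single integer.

Step 0: ref 2 -> FAULT, frames=[2,-,-]
Step 1: ref 4 -> FAULT, frames=[2,4,-]
Step 2: ref 3 -> FAULT, frames=[2,4,3]
Step 3: ref 4 -> HIT, frames=[2,4,3]
Step 4: ref 5 -> FAULT, evict 2, frames=[5,4,3]
At step 4: evicted page 2

Answer: 2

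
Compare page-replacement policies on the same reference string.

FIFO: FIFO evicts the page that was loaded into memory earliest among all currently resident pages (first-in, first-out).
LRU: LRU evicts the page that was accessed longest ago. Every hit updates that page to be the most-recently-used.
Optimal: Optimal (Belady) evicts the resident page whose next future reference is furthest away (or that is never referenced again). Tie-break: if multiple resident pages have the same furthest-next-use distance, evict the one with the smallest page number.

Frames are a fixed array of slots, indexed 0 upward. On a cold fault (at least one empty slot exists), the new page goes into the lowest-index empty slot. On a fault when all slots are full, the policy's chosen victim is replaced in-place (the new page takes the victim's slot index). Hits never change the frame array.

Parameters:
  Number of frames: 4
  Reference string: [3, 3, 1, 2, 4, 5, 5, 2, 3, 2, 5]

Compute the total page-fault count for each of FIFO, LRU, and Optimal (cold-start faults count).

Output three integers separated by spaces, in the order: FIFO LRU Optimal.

Answer: 6 6 5

Derivation:
--- FIFO ---
  step 0: ref 3 -> FAULT, frames=[3,-,-,-] (faults so far: 1)
  step 1: ref 3 -> HIT, frames=[3,-,-,-] (faults so far: 1)
  step 2: ref 1 -> FAULT, frames=[3,1,-,-] (faults so far: 2)
  step 3: ref 2 -> FAULT, frames=[3,1,2,-] (faults so far: 3)
  step 4: ref 4 -> FAULT, frames=[3,1,2,4] (faults so far: 4)
  step 5: ref 5 -> FAULT, evict 3, frames=[5,1,2,4] (faults so far: 5)
  step 6: ref 5 -> HIT, frames=[5,1,2,4] (faults so far: 5)
  step 7: ref 2 -> HIT, frames=[5,1,2,4] (faults so far: 5)
  step 8: ref 3 -> FAULT, evict 1, frames=[5,3,2,4] (faults so far: 6)
  step 9: ref 2 -> HIT, frames=[5,3,2,4] (faults so far: 6)
  step 10: ref 5 -> HIT, frames=[5,3,2,4] (faults so far: 6)
  FIFO total faults: 6
--- LRU ---
  step 0: ref 3 -> FAULT, frames=[3,-,-,-] (faults so far: 1)
  step 1: ref 3 -> HIT, frames=[3,-,-,-] (faults so far: 1)
  step 2: ref 1 -> FAULT, frames=[3,1,-,-] (faults so far: 2)
  step 3: ref 2 -> FAULT, frames=[3,1,2,-] (faults so far: 3)
  step 4: ref 4 -> FAULT, frames=[3,1,2,4] (faults so far: 4)
  step 5: ref 5 -> FAULT, evict 3, frames=[5,1,2,4] (faults so far: 5)
  step 6: ref 5 -> HIT, frames=[5,1,2,4] (faults so far: 5)
  step 7: ref 2 -> HIT, frames=[5,1,2,4] (faults so far: 5)
  step 8: ref 3 -> FAULT, evict 1, frames=[5,3,2,4] (faults so far: 6)
  step 9: ref 2 -> HIT, frames=[5,3,2,4] (faults so far: 6)
  step 10: ref 5 -> HIT, frames=[5,3,2,4] (faults so far: 6)
  LRU total faults: 6
--- Optimal ---
  step 0: ref 3 -> FAULT, frames=[3,-,-,-] (faults so far: 1)
  step 1: ref 3 -> HIT, frames=[3,-,-,-] (faults so far: 1)
  step 2: ref 1 -> FAULT, frames=[3,1,-,-] (faults so far: 2)
  step 3: ref 2 -> FAULT, frames=[3,1,2,-] (faults so far: 3)
  step 4: ref 4 -> FAULT, frames=[3,1,2,4] (faults so far: 4)
  step 5: ref 5 -> FAULT, evict 1, frames=[3,5,2,4] (faults so far: 5)
  step 6: ref 5 -> HIT, frames=[3,5,2,4] (faults so far: 5)
  step 7: ref 2 -> HIT, frames=[3,5,2,4] (faults so far: 5)
  step 8: ref 3 -> HIT, frames=[3,5,2,4] (faults so far: 5)
  step 9: ref 2 -> HIT, frames=[3,5,2,4] (faults so far: 5)
  step 10: ref 5 -> HIT, frames=[3,5,2,4] (faults so far: 5)
  Optimal total faults: 5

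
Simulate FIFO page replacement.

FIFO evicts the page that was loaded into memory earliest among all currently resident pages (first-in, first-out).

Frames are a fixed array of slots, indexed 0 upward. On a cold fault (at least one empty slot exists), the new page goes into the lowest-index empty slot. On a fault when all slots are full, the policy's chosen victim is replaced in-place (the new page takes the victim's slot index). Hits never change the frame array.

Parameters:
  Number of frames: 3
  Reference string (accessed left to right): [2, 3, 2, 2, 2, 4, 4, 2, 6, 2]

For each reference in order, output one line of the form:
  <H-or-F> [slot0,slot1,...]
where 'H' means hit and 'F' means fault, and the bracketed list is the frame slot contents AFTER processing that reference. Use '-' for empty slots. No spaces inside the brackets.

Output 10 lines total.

F [2,-,-]
F [2,3,-]
H [2,3,-]
H [2,3,-]
H [2,3,-]
F [2,3,4]
H [2,3,4]
H [2,3,4]
F [6,3,4]
F [6,2,4]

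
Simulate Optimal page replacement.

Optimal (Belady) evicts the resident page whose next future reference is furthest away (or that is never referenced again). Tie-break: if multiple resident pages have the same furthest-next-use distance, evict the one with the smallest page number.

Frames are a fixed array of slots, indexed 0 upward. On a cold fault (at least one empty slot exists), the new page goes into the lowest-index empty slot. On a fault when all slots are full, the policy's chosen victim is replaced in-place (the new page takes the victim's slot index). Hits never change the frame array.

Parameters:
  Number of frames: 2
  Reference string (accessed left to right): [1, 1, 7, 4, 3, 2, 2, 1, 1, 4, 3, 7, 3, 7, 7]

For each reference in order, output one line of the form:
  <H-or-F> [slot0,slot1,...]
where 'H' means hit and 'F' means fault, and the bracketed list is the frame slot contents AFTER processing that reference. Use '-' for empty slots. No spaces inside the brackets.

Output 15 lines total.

F [1,-]
H [1,-]
F [1,7]
F [1,4]
F [1,3]
F [1,2]
H [1,2]
H [1,2]
H [1,2]
F [4,2]
F [4,3]
F [7,3]
H [7,3]
H [7,3]
H [7,3]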